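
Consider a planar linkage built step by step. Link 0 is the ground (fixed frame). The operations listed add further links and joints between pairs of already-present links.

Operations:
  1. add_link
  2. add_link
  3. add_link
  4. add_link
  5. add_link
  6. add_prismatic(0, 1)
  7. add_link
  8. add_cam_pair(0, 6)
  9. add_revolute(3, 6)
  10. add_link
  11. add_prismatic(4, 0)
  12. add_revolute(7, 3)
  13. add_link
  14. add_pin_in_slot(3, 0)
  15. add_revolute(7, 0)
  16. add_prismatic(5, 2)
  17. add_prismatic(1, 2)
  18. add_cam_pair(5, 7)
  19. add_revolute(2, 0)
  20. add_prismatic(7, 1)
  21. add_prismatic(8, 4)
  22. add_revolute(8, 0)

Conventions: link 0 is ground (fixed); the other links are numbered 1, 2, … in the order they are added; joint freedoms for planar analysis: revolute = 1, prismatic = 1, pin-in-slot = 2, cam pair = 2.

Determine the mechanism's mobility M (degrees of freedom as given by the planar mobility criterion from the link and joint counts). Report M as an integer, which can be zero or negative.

link 0 = ground. State L|J1|J2 = 1|0|0
+link1  2|0|0
+link2  3|0|0
+link3  4|0|0
+link4  5|0|0
+link5  6|0|0
P(0,1) f=1→J1  6|1|0
+link6  7|1|0
C(0,6) f=2→J2  7|1|1
R(3,6) f=1→J1  7|2|1
+link7  8|2|1
P(4,0) f=1→J1  8|3|1
R(7,3) f=1→J1  8|4|1
+link8  9|4|1
PS(3,0) f=2→J2  9|4|2
R(7,0) f=1→J1  9|5|2
P(5,2) f=1→J1  9|6|2
P(1,2) f=1→J1  9|7|2
C(5,7) f=2→J2  9|7|3
R(2,0) f=1→J1  9|8|3
P(7,1) f=1→J1  9|9|3
P(8,4) f=1→J1  9|10|3
R(8,0) f=1→J1  9|11|3
M = 3(9−1)−2·11−3 = 24−22−3 = -1

M = -1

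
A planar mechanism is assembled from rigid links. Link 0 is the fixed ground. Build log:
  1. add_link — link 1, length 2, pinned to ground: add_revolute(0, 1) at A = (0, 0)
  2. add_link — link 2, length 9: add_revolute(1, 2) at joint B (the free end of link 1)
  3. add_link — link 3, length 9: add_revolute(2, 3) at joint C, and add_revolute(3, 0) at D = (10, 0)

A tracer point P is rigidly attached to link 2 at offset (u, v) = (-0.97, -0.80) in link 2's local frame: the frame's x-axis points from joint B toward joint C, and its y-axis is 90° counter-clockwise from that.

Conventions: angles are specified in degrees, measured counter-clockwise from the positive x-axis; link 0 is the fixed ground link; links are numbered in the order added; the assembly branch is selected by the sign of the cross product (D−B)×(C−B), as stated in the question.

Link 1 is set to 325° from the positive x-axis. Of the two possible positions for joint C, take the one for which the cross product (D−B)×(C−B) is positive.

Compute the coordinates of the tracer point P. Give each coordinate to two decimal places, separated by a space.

A=(0,0), D=(10.00,0)
B = A + 2.00·(cos325°, sin325°) = (1.6383, -1.1472)
|BD| = 8.4400
circle(B,9.00) ∩ circle(D,9.00): a=4.2200, h=7.9493
  candidates: C₊=(4.7387,7.3020) cross=67.092; C₋=(6.8996,-8.4491) cross=-67.092
  branch + wants cross > 0 → take C=(4.7387,7.3020) (cross=67.092)
ex = (C−B)/|BC| = (0.3445,0.9388); ey = (-0.9388,0.3445)
P = B + -0.97·ex + -0.80·ey = (2.0552,-2.3334)

2.06 -2.33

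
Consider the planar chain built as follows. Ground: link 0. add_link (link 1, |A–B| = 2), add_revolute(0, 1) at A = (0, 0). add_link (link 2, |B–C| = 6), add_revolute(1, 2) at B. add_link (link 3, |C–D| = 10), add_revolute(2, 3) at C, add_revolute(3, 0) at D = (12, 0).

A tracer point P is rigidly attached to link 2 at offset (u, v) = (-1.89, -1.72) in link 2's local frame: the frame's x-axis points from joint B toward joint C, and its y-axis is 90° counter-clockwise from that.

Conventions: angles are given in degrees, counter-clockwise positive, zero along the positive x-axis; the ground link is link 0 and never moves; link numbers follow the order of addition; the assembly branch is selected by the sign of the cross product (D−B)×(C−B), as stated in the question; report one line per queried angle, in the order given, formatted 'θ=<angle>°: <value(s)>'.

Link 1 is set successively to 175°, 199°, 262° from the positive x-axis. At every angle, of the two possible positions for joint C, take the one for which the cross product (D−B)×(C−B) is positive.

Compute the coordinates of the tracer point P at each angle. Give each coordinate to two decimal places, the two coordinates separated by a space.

A=(0,0), D=(12.00,0)
θ=175°: B = A + 2.00·(cos175°, sin175°) = (-1.9924, 0.1743)
θ=175°: |BD| = 13.9935
θ=175°: circle(B,6.00) ∩ circle(D,10.00): a=4.7100, h=3.7170
θ=175°:   candidates: C₊=(2.7635,3.8324) cross=52.014; C₋=(2.6709,-3.6011) cross=-52.014
θ=175°:   branch + wants cross > 0 → take C=(2.7635,3.8324) (cross=52.014)
θ=175°: ex = (C−B)/|BC| = (0.7926,0.6097); ey = (-0.6097,0.7926)
θ=175°: P = B + -1.89·ex + -1.72·ey = (-2.4418,-2.3413)
θ=199°: B = A + 2.00·(cos199°, sin199°) = (-1.8910, -0.6511)
θ=199°: |BD| = 13.9063
θ=199°: circle(B,6.00) ∩ circle(D,10.00): a=4.6520, h=3.7893
θ=199°:   candidates: C₊=(2.5785,3.3518) cross=52.695; C₋=(2.9333,-4.2184) cross=-52.695
θ=199°:   branch + wants cross > 0 → take C=(2.5785,3.3518) (cross=52.695)
θ=199°: ex = (C−B)/|BC| = (0.7449,0.6672); ey = (-0.6672,0.7449)
θ=199°: P = B + -1.89·ex + -1.72·ey = (-2.1514,-3.1933)
θ=262°: B = A + 2.00·(cos262°, sin262°) = (-0.2783, -1.9805)
θ=262°: |BD| = 12.4371
θ=262°: circle(B,6.00) ∩ circle(D,10.00): a=3.6456, h=4.7655
θ=262°:   candidates: C₊=(2.5618,3.3047) cross=59.269; C₋=(4.0796,-6.1047) cross=-59.269
θ=262°:   branch + wants cross > 0 → take C=(2.5618,3.3047) (cross=59.269)
θ=262°: ex = (C−B)/|BC| = (0.4734,0.8809); ey = (-0.8809,0.4734)
θ=262°: P = B + -1.89·ex + -1.72·ey = (0.3421,-4.4596)

θ=175°: -2.44 -2.34
θ=199°: -2.15 -3.19
θ=262°: 0.34 -4.46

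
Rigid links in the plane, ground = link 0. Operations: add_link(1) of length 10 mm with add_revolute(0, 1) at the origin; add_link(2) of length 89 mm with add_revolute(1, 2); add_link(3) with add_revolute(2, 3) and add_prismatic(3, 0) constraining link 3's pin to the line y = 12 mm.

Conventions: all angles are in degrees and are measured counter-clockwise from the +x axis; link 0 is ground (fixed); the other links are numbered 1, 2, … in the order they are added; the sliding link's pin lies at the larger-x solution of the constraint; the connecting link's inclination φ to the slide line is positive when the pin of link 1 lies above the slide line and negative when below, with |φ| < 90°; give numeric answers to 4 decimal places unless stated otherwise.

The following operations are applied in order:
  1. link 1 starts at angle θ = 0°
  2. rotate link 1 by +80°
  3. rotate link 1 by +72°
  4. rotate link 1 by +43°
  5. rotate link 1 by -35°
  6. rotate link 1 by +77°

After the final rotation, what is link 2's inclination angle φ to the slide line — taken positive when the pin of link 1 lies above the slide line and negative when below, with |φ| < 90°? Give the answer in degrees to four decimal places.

geometry: r = 10 mm, L = 89 mm, e = 12 mm; θ starts at 0°
rotate link 1 by +80°: θ ← 0° +80° = 80°
rotate link 1 by +72°: θ ← 80° +72° = 152°
rotate link 1 by +43°: θ ← 152° +43° = 195°
rotate link 1 by -35°: θ ← 195° -35° = 160°
rotate link 1 by +77°: θ ← 160° +77° = 237°
h = r sin θ − e = -8.386706 − 12 = -20.386706
sin φ = h / L = -20.386706 / 89 = -0.22906411
φ = arcsin(-0.22906411) = -13.241978°

-13.2420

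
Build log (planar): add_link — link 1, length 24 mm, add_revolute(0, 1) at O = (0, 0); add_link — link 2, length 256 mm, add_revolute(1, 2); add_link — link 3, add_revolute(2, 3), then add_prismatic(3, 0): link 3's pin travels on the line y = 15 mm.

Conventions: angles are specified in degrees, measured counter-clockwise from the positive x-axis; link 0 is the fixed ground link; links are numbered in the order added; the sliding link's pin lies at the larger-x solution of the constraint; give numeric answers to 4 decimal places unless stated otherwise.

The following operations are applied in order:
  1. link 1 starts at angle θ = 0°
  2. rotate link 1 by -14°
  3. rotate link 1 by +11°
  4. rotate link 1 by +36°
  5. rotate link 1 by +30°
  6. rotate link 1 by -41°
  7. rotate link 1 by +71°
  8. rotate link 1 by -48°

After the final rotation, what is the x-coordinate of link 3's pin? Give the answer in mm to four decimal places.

geometry: r = 24 mm, L = 256 mm, e = 15 mm; θ starts at 0°
rotate link 1 by -14°: θ ← 0° -14° = -14°
rotate link 1 by +11°: θ ← -14° +11° = -3°
rotate link 1 by +36°: θ ← -3° +36° = 33°
rotate link 1 by +30°: θ ← 33° +30° = 63°
rotate link 1 by -41°: θ ← 63° -41° = 22°
rotate link 1 by +71°: θ ← 22° +71° = 93°
rotate link 1 by -48°: θ ← 93° -48° = 45°
crank pin P = (r cos θ, r sin θ) = (16.970563, 16.970563)
h = r sin θ − e = 16.970563 − 15 = 1.970563
x = r cos θ + √(L² − h²) = 16.970563 + 255.992416 = 272.962978

272.9630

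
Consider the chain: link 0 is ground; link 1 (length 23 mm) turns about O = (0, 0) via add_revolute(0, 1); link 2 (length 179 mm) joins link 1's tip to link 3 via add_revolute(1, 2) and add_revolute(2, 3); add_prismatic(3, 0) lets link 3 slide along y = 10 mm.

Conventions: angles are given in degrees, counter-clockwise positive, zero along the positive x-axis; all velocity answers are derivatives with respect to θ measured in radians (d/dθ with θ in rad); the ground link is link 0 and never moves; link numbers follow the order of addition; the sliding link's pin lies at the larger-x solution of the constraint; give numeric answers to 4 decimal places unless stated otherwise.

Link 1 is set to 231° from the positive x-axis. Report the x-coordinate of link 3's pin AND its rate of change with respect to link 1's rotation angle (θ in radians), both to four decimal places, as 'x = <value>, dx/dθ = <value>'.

geometry: r = 23 mm, L = 179 mm, e = 10 mm
crank pin P = (r cos θ, r sin θ) = (-14.474369, -17.874357)
h = r sin θ − e = -17.874357 − 10 = -27.874357
x = r cos θ + √(L² − h²) = -14.474369 + 176.816346 = 162.341977
dx/dθ = −r sin θ − h·r cos θ/√(L² − h²) (θ in radians; h = -27.874357) = 15.592533

x = 162.3420, dx/dθ = 15.5925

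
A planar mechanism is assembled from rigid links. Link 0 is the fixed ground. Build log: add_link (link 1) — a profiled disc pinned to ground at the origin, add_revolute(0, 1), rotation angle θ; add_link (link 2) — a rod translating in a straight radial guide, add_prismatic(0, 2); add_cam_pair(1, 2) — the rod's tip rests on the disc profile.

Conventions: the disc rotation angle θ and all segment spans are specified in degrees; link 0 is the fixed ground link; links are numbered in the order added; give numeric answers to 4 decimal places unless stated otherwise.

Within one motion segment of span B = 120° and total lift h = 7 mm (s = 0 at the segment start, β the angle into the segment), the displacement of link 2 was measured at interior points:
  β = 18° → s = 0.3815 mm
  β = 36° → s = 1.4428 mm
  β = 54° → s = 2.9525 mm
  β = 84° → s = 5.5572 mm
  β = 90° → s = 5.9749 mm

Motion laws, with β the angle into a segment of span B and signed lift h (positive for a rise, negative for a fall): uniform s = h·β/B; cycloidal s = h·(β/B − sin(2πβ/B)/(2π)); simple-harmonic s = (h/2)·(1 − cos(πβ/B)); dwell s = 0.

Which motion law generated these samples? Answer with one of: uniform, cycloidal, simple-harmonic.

candidates at β/B = r: uniform s = h·r (linear in β); cycloidal s = h·(r − sin(2πr)/(2π)); simple-harmonic s = (h/2)(1 − cos(πr))
β=18°: printed 0.3815 | uniform 1.0500, cycloidal 0.1487, simple-harmonic 0.3815
β=36°: printed 1.4428 | uniform 2.1000, cycloidal 1.0404, simple-harmonic 1.4428
β=54°: printed 2.9525 | uniform 3.1500, cycloidal 2.8057, simple-harmonic 2.9525
β=84°: printed 5.5572 | uniform 4.9000, cycloidal 5.9596, simple-harmonic 5.5572
β=90°: printed 5.9749 | uniform 5.2500, cycloidal 6.3641, simple-harmonic 5.9749
only one law matches every sample → simple-harmonic

simple-harmonic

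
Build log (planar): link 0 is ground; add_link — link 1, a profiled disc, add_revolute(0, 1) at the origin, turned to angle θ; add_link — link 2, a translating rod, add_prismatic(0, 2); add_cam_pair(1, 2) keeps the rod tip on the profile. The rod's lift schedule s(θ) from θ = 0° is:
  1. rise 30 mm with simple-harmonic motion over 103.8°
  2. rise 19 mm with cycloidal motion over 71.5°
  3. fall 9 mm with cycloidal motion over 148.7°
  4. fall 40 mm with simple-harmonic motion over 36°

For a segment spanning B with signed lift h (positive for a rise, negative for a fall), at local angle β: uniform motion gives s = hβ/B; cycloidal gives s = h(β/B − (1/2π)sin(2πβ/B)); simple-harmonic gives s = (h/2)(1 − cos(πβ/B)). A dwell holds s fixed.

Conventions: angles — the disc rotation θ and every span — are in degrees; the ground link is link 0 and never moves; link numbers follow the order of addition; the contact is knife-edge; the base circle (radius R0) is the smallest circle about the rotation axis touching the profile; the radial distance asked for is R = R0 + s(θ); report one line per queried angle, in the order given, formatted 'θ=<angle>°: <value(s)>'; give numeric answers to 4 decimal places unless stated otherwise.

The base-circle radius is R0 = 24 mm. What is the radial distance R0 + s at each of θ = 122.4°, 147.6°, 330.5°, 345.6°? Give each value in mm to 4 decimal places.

seg 1 [0°–103.8°] simple-harmonic, h=30: full span → s += 30 → s = 30.0000
seg 2 [103.8°–175.3°] cycloidal, h=19: θ=122.4° here. β=18.6, B=71.5. 19·(0.2601 − sin(2π·0.2601)/(2π)) = 1.9248 → s = 31.9248
seg 2 [103.8°–175.3°] cycloidal, h=19: θ=147.6° here. β=43.8, B=71.5. 19·(0.6126 − sin(2π·0.6126)/(2π)) = 13.6043 → s = 43.6043
seg 2 [103.8°–175.3°] cycloidal, h=19: full span → s += 19 → s = 49.0000
seg 3 [175.3°–324°] cycloidal, h=-9: full span → s += -9 → s = 40.0000
seg 4 [324°–360°] simple-harmonic, h=-40: θ=330.5° here. β=6.5, B=36. -40/2·(1 − cos(π·0.1806)) = -3.1322 → s = 36.8678
seg 4 [324°–360°] simple-harmonic, h=-40: θ=345.6° here. β=21.6, B=36. -40/2·(1 − cos(π·0.6000)) = -26.1803 → s = 13.8197
θ=122.4°: R = R0 + s = 24 + 31.9248 = 55.9248
θ=147.6°: R = R0 + s = 24 + 43.6043 = 67.6043
θ=330.5°: R = R0 + s = 24 + 36.8678 = 60.8678
θ=345.6°: R = R0 + s = 24 + 13.8197 = 37.8197

θ=122.4°: 55.9248
θ=147.6°: 67.6043
θ=330.5°: 60.8678
θ=345.6°: 37.8197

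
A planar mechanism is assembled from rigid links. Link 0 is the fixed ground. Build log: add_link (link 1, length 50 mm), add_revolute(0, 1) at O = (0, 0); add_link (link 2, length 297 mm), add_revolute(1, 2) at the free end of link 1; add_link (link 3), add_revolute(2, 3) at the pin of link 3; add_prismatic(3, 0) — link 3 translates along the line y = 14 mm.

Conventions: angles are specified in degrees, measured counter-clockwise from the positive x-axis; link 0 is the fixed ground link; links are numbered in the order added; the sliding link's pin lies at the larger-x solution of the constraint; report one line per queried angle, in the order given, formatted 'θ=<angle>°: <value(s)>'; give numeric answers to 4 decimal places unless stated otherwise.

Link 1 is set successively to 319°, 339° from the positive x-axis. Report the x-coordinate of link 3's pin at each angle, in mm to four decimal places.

geometry: r = 50 mm, L = 297 mm, e = 14 mm
θ=319°: crank pin P = (r cos θ, r sin θ) = (37.735479, -32.802951)
θ=319°: h = r sin θ − e = -32.802951 − 14 = -46.802951
θ=319°: x = r cos θ + √(L² − h²) = 37.735479 + 293.289079 = 331.024558
θ=339°: crank pin P = (r cos θ, r sin θ) = (46.679021, -17.918397)
θ=339°: h = r sin θ − e = -17.918397 − 14 = -31.918397
θ=339°: x = r cos θ + √(L² − h²) = 46.679021 + 295.279894 = 341.958915

θ=319°: 331.0246
θ=339°: 341.9589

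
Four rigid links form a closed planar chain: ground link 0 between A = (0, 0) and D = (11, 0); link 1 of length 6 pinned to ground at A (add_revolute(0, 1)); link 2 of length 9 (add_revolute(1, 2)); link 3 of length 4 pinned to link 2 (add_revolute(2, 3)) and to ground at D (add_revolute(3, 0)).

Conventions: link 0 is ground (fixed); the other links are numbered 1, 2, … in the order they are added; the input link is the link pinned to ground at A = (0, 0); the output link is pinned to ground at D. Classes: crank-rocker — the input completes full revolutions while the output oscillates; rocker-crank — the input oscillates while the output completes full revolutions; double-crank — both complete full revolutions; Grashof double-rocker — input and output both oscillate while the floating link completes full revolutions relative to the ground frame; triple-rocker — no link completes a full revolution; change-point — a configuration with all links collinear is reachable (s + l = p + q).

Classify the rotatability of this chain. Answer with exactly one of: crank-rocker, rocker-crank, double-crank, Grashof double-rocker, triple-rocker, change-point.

lengths: ground=11, input=6, coupler=9, output=4
sorted: s=4 (shortest), l=11 (longest), p+q=15
s + l = 15 vs p + q = 15
s + l = p + q → change-point (collinear configuration reachable)

change-point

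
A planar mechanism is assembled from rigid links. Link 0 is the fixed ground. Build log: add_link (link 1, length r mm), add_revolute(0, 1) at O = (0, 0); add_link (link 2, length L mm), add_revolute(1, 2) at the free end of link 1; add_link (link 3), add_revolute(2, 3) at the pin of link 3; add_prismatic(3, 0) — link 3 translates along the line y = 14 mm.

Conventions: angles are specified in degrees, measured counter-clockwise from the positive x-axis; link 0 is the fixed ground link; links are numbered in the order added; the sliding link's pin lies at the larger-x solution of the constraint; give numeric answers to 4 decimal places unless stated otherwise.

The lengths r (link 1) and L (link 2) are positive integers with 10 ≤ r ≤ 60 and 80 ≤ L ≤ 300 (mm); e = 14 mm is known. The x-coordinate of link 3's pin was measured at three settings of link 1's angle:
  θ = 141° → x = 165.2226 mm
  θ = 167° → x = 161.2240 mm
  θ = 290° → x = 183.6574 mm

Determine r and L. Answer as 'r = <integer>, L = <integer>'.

constraint per measurement: (x − r cos θ)² + (r sin θ − e)² = L²
subtracting the θ₁ and θ₂ equations cancels the r² and L² terms:
r = (x₁² − x₂²) / (2[(x₁cos θ₁ + e sin θ₁) − (x₂cos θ₂ + e sin θ₂)]) = 18.9999 → r = 19
L² = (x₁ − r cos θ₁)² + (r sin θ₁ − e)² = 32399.9880 → L = 180.0000 → L = 180
check at θ₃=290°: x = 183.6574 (printed 183.6574) ✓

r = 19, L = 180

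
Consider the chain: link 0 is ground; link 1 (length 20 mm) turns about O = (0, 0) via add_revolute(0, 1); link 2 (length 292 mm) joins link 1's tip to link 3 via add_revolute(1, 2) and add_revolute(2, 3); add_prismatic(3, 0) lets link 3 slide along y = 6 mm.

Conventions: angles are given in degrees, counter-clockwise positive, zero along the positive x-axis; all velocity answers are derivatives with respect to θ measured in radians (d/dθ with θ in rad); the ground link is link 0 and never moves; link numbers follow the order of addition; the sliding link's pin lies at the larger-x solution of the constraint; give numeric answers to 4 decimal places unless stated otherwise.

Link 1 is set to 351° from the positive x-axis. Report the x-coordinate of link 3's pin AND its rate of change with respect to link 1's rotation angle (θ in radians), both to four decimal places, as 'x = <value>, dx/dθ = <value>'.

geometry: r = 20 mm, L = 292 mm, e = 6 mm
crank pin P = (r cos θ, r sin θ) = (19.753767, -3.128689)
h = r sin θ − e = -3.128689 − 6 = -9.128689
x = r cos θ + √(L² − h²) = 19.753767 + 291.857272 = 311.611038
dx/dθ = −r sin θ − h·r cos θ/√(L² − h²) (θ in radians; h = -9.128689) = 3.746546

x = 311.6110, dx/dθ = 3.7465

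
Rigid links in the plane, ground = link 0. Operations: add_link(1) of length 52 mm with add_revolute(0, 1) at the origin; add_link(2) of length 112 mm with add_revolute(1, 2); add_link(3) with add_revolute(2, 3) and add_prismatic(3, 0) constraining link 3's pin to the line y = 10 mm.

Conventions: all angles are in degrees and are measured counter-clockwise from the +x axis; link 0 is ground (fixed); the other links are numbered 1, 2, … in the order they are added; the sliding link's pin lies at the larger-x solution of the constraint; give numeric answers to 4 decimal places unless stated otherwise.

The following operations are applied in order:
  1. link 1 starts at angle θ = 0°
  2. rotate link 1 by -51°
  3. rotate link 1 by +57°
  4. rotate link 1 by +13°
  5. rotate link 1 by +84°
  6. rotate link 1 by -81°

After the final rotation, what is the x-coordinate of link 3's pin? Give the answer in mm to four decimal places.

geometry: r = 52 mm, L = 112 mm, e = 10 mm; θ starts at 0°
rotate link 1 by -51°: θ ← 0° -51° = -51°
rotate link 1 by +57°: θ ← -51° +57° = 6°
rotate link 1 by +13°: θ ← 6° +13° = 19°
rotate link 1 by +84°: θ ← 19° +84° = 103°
rotate link 1 by -81°: θ ← 103° -81° = 22°
crank pin P = (r cos θ, r sin θ) = (48.213560, 19.479543)
h = r sin θ − e = 19.479543 − 10 = 9.479543
x = r cos θ + √(L² − h²) = 48.213560 + 111.598111 = 159.811671

159.8117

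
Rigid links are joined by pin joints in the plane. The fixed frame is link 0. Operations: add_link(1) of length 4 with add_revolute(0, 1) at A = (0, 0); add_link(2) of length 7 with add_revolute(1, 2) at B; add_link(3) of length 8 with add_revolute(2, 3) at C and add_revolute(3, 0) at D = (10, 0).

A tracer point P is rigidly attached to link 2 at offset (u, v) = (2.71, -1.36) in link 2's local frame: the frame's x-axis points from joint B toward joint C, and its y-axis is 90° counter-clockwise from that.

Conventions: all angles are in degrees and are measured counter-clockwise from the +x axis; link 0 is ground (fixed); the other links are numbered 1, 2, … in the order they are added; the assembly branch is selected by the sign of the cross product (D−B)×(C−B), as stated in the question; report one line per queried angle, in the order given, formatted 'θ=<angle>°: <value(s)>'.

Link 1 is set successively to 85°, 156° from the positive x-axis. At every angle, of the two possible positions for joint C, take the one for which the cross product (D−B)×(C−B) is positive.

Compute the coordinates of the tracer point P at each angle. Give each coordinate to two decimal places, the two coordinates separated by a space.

A=(0,0), D=(10.00,0)
θ=85°: B = A + 4.00·(cos85°, sin85°) = (0.3486, 3.9848)
θ=85°: |BD| = 10.4416
θ=85°: circle(B,7.00) ∩ circle(D,8.00): a=4.5025, h=5.3598
θ=85°:   candidates: C₊=(6.5558,7.2206) cross=55.965; C₋=(2.4650,-2.6876) cross=-55.965
θ=85°:   branch + wants cross > 0 → take C=(6.5558,7.2206) (cross=55.965)
θ=85°: ex = (C−B)/|BC| = (0.8867,0.4623); ey = (-0.4623,0.8867)
θ=85°: P = B + 2.71·ex + -1.36·ey = (3.3804,4.0315)
θ=156°: B = A + 4.00·(cos156°, sin156°) = (-3.6542, 1.6269)
θ=156°: |BD| = 13.7508
θ=156°: circle(B,7.00) ∩ circle(D,8.00): a=6.3300, h=2.9886
θ=156°:   candidates: C₊=(2.9849,3.8456) cross=41.095; C₋=(2.2777,-2.0896) cross=-41.095
θ=156°:   branch + wants cross > 0 → take C=(2.9849,3.8456) (cross=41.095)
θ=156°: ex = (C−B)/|BC| = (0.9484,0.3169); ey = (-0.3169,0.9484)
θ=156°: P = B + 2.71·ex + -1.36·ey = (-0.6529,1.1960)

θ=85°: 3.38 4.03
θ=156°: -0.65 1.20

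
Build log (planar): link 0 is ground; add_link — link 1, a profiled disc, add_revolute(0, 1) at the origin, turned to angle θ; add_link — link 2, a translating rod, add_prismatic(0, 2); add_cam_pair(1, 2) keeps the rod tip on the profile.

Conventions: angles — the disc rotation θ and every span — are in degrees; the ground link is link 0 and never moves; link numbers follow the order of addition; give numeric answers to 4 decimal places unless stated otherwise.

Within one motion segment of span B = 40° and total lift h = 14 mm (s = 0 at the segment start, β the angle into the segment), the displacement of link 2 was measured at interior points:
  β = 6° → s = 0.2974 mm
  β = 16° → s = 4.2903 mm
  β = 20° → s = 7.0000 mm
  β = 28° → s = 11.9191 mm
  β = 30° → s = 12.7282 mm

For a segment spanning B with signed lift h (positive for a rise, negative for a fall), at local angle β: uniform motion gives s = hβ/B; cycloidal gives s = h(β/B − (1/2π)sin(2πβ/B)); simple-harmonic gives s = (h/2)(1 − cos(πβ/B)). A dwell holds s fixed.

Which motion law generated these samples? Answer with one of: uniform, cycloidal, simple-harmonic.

candidates at β/B = r: uniform s = h·r (linear in β); cycloidal s = h·(r − sin(2πr)/(2π)); simple-harmonic s = (h/2)(1 − cos(πr))
β=6°: printed 0.2974 | uniform 2.1000, cycloidal 0.2974, simple-harmonic 0.7630
β=16°: printed 4.2903 | uniform 5.6000, cycloidal 4.2903, simple-harmonic 4.8369
β=20°: printed 7.0000 | uniform 7.0000, cycloidal 7.0000, simple-harmonic 7.0000
β=28°: printed 11.9191 | uniform 9.8000, cycloidal 11.9191, simple-harmonic 11.1145
β=30°: printed 12.7282 | uniform 10.5000, cycloidal 12.7282, simple-harmonic 11.9497
only one law matches every sample → cycloidal

cycloidal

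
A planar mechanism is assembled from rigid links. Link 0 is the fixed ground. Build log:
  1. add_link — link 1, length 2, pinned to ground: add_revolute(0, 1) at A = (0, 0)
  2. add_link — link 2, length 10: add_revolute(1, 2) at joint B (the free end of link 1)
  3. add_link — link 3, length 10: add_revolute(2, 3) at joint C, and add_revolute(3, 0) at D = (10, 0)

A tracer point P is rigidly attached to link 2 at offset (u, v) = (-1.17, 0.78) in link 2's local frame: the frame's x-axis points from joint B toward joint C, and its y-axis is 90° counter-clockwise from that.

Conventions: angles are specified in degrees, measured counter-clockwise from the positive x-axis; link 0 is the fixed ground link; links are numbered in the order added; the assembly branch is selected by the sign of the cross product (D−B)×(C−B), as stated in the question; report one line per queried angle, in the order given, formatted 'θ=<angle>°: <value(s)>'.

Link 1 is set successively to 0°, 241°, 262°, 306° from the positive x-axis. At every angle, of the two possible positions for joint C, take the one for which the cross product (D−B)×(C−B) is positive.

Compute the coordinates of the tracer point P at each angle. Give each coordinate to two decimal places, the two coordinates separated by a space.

A=(0,0), D=(10.00,0)
θ=0°: B = A + 2.00·(cos0°, sin0°) = (2.0000, 0.0000)
θ=0°: |BD| = 8.0000
θ=0°: circle(B,10.00) ∩ circle(D,10.00): a=4.0000, h=9.1652
θ=0°:   candidates: C₊=(6.0000,9.1652) cross=73.321; C₋=(6.0000,-9.1652) cross=-73.321
θ=0°:   branch + wants cross > 0 → take C=(6.0000,9.1652) (cross=73.321)
θ=0°: ex = (C−B)/|BC| = (0.4000,0.9165); ey = (-0.9165,0.4000)
θ=0°: P = B + -1.17·ex + 0.78·ey = (0.8171,-0.7603)
θ=241°: B = A + 2.00·(cos241°, sin241°) = (-0.9696, -1.7492)
θ=241°: |BD| = 11.1082
θ=241°: circle(B,10.00) ∩ circle(D,10.00): a=5.5541, h=8.3158
θ=241°:   candidates: C₊=(3.2057,7.3374) cross=92.373; C₋=(5.8247,-9.0866) cross=-92.373
θ=241°:   branch + wants cross > 0 → take C=(3.2057,7.3374) (cross=92.373)
θ=241°: ex = (C−B)/|BC| = (0.4175,0.9087); ey = (-0.9087,0.4175)
θ=241°: P = B + -1.17·ex + 0.78·ey = (-2.1669,-2.4867)
θ=262°: B = A + 2.00·(cos262°, sin262°) = (-0.2783, -1.9805)
θ=262°: |BD| = 10.4674
θ=262°: circle(B,10.00) ∩ circle(D,10.00): a=5.2337, h=8.5210
θ=262°:   candidates: C₊=(3.2486,7.3769) cross=89.193; C₋=(6.4731,-9.3574) cross=-89.193
θ=262°:   branch + wants cross > 0 → take C=(3.2486,7.3769) (cross=89.193)
θ=262°: ex = (C−B)/|BC| = (0.3527,0.9357); ey = (-0.9357,0.3527)
θ=262°: P = B + -1.17·ex + 0.78·ey = (-1.4209,-2.8003)
θ=306°: B = A + 2.00·(cos306°, sin306°) = (1.1756, -1.6180)
θ=306°: |BD| = 8.9715
θ=306°: circle(B,10.00) ∩ circle(D,10.00): a=4.4858, h=8.9374
θ=306°:   candidates: C₊=(3.9759,7.9819) cross=80.183; C₋=(7.1997,-9.5999) cross=-80.183
θ=306°:   branch + wants cross > 0 → take C=(3.9759,7.9819) (cross=80.183)
θ=306°: ex = (C−B)/|BC| = (0.2800,0.9600); ey = (-0.9600,0.2800)
θ=306°: P = B + -1.17·ex + 0.78·ey = (0.0991,-2.5228)

θ=0°: 0.82 -0.76
θ=241°: -2.17 -2.49
θ=262°: -1.42 -2.80
θ=306°: 0.10 -2.52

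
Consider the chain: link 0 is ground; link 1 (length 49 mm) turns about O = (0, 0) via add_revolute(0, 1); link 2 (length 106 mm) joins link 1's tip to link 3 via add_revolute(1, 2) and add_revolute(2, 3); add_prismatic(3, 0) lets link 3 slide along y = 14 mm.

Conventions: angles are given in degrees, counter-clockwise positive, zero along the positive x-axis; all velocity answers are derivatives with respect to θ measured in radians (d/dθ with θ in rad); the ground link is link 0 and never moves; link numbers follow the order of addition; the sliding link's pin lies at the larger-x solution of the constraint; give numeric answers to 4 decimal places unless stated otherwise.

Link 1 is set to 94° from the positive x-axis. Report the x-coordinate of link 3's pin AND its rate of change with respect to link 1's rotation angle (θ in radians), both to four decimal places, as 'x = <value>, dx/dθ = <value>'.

geometry: r = 49 mm, L = 106 mm, e = 14 mm
crank pin P = (r cos θ, r sin θ) = (-3.418067, 48.880638)
h = r sin θ − e = 48.880638 − 14 = 34.880638
x = r cos θ + √(L² − h²) = -3.418067 + 100.096659 = 96.678591
dx/dθ = −r sin θ − h·r cos θ/√(L² − h²) (θ in radians; h = 34.880638) = -47.689546

x = 96.6786, dx/dθ = -47.6895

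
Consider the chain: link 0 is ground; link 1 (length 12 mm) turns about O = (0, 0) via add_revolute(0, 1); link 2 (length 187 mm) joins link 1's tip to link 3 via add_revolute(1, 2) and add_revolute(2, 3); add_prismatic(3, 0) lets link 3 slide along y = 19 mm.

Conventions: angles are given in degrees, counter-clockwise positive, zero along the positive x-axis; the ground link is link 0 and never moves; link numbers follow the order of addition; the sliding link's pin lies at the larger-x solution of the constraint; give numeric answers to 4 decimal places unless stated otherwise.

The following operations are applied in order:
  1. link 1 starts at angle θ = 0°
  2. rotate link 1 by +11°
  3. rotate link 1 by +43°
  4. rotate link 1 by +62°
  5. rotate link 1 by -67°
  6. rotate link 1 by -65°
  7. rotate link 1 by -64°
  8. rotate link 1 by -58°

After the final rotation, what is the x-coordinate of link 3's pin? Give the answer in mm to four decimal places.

geometry: r = 12 mm, L = 187 mm, e = 19 mm; θ starts at 0°
rotate link 1 by +11°: θ ← 0° +11° = 11°
rotate link 1 by +43°: θ ← 11° +43° = 54°
rotate link 1 by +62°: θ ← 54° +62° = 116°
rotate link 1 by -67°: θ ← 116° -67° = 49°
rotate link 1 by -65°: θ ← 49° -65° = -16°
rotate link 1 by -64°: θ ← -16° -64° = -80°
rotate link 1 by -58°: θ ← -80° -58° = -138°
crank pin P = (r cos θ, r sin θ) = (-8.917738, -8.029567)
h = r sin θ − e = -8.029567 − 19 = -27.029567
x = r cos θ + √(L² − h²) = -8.917738 + 185.036219 = 176.118482

176.1185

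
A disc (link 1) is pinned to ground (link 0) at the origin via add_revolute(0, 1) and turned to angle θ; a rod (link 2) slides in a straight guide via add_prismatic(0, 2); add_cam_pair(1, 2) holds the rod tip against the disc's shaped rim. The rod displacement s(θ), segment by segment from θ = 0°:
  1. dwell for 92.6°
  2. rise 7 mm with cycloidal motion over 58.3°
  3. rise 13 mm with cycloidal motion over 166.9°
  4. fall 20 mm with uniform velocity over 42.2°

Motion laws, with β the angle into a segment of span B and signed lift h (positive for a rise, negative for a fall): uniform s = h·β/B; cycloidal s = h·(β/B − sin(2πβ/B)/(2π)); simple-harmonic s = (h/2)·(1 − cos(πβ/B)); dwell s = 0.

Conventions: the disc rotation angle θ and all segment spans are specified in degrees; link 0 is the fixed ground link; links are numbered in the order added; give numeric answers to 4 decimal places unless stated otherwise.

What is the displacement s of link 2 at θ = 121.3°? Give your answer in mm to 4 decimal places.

segment 1 (0° to 92.6°, dwell): s unchanged at 0.0000
θ = 121.3° falls in segment 2 (92.6° to 150.9°, cycloidal, h = 7): β = 121.3 − 92.6 = 28.7°, B = 58.3°; Δs = 7·(0.4923 − sin(2π·0.4923)/(2π)) = 3.3920; s = 0.0000 + 3.3920 = 3.3920

3.3920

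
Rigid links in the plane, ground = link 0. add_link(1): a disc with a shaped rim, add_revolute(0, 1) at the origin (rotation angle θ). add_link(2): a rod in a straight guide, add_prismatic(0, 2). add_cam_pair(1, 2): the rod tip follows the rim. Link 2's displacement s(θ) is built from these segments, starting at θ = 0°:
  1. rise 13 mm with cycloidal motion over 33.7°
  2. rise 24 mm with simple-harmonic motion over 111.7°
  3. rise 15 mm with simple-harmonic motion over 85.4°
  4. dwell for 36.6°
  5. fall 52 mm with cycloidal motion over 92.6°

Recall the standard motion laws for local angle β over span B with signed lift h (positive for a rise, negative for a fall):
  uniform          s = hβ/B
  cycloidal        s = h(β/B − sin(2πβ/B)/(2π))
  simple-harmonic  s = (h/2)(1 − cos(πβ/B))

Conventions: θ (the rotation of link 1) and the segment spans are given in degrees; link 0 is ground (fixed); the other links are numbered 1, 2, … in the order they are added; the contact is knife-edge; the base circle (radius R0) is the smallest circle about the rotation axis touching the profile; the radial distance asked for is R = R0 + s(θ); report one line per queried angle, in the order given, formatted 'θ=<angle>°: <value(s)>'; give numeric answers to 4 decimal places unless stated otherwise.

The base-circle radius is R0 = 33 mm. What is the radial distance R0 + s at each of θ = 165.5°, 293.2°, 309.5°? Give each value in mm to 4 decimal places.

segment 1 (0° to 33.7°, cycloidal, h = 13) is passed completely: s = 0.0000 + (13) = 13.0000
segment 2 (33.7° to 145.4°, simple-harmonic, h = 24) is passed completely: s = 13.0000 + (24) = 37.0000
θ = 165.5° falls in segment 3 (145.4° to 230.8°, simple-harmonic, h = 15): β = 165.5 − 145.4 = 20.1°, B = 85.4°; Δs = 15/2·(1 − cos(π·0.2354)) = 1.9585; s = 37.0000 + 1.9585 = 38.9585
segment 3 (145.4° to 230.8°, simple-harmonic, h = 15) is passed completely: s = 37.0000 + (15) = 52.0000
segment 4 (230.8° to 267.4°, dwell): s unchanged at 52.0000
θ = 293.2° falls in segment 5 (267.4° to 360°, cycloidal, h = -52): β = 293.2 − 267.4 = 25.8°, B = 92.6°; Δs = -52·(0.2786 − sin(2π·0.2786)/(2π)) = -6.3455; s = 52.0000 − 6.3455 = 45.6545
θ = 309.5° falls in segment 5 (267.4° to 360°, cycloidal, h = -52): β = 309.5 − 267.4 = 42.1°, B = 92.6°; Δs = -52·(0.4546 − sin(2π·0.4546)/(2π)) = -21.3147; s = 52.0000 − 21.3147 = 30.6853
θ=165.5°: R = R0 + s = 33 + 38.9585 = 71.9585
θ=293.2°: R = R0 + s = 33 + 45.6545 = 78.6545
θ=309.5°: R = R0 + s = 33 + 30.6853 = 63.6853

θ=165.5°: 71.9585
θ=293.2°: 78.6545
θ=309.5°: 63.6853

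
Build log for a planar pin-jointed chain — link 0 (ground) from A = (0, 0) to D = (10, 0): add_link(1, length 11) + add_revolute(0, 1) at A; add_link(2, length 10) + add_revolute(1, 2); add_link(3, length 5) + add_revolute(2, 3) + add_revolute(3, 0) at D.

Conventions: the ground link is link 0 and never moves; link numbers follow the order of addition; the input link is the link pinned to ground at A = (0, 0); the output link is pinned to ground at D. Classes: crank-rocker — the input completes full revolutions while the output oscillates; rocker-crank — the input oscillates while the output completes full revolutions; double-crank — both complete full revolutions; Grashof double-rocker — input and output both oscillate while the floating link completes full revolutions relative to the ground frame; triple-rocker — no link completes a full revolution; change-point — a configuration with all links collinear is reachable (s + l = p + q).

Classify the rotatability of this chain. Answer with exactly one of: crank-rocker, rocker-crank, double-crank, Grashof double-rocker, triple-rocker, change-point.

lengths: ground=10, input=11, coupler=10, output=5
sorted: s=5 (shortest), l=11 (longest), p+q=20
s + l = 16 vs p + q = 20
s + l < p + q (Grashof) with shortest = output link → rocker-crank

rocker-crank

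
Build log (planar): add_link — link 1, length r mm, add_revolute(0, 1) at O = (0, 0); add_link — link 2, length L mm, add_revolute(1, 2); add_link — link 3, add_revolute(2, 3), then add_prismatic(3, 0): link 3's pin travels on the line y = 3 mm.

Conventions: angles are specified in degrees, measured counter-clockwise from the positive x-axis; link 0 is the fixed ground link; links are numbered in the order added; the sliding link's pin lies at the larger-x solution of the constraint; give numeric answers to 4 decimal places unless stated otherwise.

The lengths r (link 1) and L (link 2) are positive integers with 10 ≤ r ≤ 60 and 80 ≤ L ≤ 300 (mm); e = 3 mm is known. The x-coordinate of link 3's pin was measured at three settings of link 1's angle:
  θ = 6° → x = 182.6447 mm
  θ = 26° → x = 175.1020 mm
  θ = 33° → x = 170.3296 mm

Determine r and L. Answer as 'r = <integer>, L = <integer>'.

constraint per measurement: (x − r cos θ)² + (r sin θ − e)² = L²
subtracting the θ₁ and θ₂ equations cancels the r² and L² terms:
r = (x₁² − x₂²) / (2[(x₁cos θ₁ + e sin θ₁) − (x₂cos θ₂ + e sin θ₂)]) = 57.9997 → r = 58
L² = (x₁ − r cos θ₁)² + (r sin θ₁ − e)² = 15624.9888 → L = 125.0000 → L = 125
check at θ₃=33°: x = 170.3296 (printed 170.3296) ✓

r = 58, L = 125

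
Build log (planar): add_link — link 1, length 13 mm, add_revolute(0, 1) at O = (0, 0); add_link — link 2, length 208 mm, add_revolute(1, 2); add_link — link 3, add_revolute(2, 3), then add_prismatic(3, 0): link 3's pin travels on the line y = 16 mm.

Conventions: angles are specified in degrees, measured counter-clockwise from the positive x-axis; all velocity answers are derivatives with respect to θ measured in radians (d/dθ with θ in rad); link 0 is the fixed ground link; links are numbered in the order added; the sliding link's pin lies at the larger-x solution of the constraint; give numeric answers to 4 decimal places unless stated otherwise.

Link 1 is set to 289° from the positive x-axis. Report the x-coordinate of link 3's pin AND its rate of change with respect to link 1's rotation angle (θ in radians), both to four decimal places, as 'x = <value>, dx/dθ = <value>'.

geometry: r = 13 mm, L = 208 mm, e = 16 mm
crank pin P = (r cos θ, r sin θ) = (4.232386, -12.291741)
h = r sin θ − e = -12.291741 − 16 = -28.291741
x = r cos θ + √(L² − h²) = 4.232386 + 206.066924 = 210.299310
dx/dθ = −r sin θ − h·r cos θ/√(L² − h²) (θ in radians; h = -28.291741) = 12.872822

x = 210.2993, dx/dθ = 12.8728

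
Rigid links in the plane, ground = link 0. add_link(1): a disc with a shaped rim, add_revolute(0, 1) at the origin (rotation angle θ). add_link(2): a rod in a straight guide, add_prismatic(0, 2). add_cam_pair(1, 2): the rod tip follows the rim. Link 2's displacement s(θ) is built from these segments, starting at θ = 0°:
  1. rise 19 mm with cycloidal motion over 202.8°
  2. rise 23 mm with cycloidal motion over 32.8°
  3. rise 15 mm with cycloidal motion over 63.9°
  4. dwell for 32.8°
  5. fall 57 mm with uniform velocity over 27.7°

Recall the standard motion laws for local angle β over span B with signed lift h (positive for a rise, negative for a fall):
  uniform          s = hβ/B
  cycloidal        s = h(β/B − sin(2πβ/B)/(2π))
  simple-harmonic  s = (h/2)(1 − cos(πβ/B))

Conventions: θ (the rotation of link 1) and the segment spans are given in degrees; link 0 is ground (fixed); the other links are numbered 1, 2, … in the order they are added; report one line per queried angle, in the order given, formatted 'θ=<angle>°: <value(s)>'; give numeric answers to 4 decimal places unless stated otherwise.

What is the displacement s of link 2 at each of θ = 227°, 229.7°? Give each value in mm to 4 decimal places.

segment 1 (0° to 202.8°, cycloidal, h = 19) is passed completely: s = 0.0000 + (19) = 19.0000
θ = 227° falls in segment 2 (202.8° to 235.6°, cycloidal, h = 23): β = 227 − 202.8 = 24.2°, B = 32.8°; Δs = 23·(0.7378 − sin(2π·0.7378)/(2π)) = 20.6193; s = 19.0000 + 20.6193 = 39.6193
θ = 229.7° falls in segment 2 (202.8° to 235.6°, cycloidal, h = 23): β = 229.7 − 202.8 = 26.9°, B = 32.8°; Δs = 23·(0.8201 − sin(2π·0.8201)/(2π)) = 22.1738; s = 19.0000 + 22.1738 = 41.1738

θ=227°: 39.6193
θ=229.7°: 41.1738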